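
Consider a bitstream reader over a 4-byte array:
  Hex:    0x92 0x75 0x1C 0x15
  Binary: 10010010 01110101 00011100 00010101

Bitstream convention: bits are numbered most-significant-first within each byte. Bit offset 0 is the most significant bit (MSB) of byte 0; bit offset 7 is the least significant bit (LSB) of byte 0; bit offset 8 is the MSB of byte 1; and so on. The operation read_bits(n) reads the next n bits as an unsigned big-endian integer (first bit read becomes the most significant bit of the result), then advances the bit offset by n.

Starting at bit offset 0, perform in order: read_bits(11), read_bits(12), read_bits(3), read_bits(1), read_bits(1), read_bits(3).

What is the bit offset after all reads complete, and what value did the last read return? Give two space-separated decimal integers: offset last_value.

Read 1: bits[0:11] width=11 -> value=1171 (bin 10010010011); offset now 11 = byte 1 bit 3; 21 bits remain
Read 2: bits[11:23] width=12 -> value=2702 (bin 101010001110); offset now 23 = byte 2 bit 7; 9 bits remain
Read 3: bits[23:26] width=3 -> value=0 (bin 000); offset now 26 = byte 3 bit 2; 6 bits remain
Read 4: bits[26:27] width=1 -> value=0 (bin 0); offset now 27 = byte 3 bit 3; 5 bits remain
Read 5: bits[27:28] width=1 -> value=1 (bin 1); offset now 28 = byte 3 bit 4; 4 bits remain
Read 6: bits[28:31] width=3 -> value=2 (bin 010); offset now 31 = byte 3 bit 7; 1 bits remain

Answer: 31 2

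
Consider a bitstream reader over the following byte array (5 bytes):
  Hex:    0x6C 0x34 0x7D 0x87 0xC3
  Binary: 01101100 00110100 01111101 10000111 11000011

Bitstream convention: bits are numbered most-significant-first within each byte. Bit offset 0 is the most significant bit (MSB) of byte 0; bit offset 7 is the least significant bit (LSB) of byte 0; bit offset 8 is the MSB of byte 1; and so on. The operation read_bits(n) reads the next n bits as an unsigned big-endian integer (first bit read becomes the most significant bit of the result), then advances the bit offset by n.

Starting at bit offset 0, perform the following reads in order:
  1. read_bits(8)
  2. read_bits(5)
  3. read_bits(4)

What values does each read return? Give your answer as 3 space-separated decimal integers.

Read 1: bits[0:8] width=8 -> value=108 (bin 01101100); offset now 8 = byte 1 bit 0; 32 bits remain
Read 2: bits[8:13] width=5 -> value=6 (bin 00110); offset now 13 = byte 1 bit 5; 27 bits remain
Read 3: bits[13:17] width=4 -> value=8 (bin 1000); offset now 17 = byte 2 bit 1; 23 bits remain

Answer: 108 6 8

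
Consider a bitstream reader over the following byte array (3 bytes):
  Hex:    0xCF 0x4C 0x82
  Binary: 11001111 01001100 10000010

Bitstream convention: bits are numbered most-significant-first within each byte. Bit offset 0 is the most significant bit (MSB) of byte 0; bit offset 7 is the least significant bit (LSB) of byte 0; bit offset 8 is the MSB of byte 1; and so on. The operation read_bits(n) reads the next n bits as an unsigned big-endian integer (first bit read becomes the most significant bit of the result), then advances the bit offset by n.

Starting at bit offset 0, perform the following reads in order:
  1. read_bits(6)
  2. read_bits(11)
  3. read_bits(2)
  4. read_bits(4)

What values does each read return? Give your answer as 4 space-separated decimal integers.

Answer: 51 1689 0 1

Derivation:
Read 1: bits[0:6] width=6 -> value=51 (bin 110011); offset now 6 = byte 0 bit 6; 18 bits remain
Read 2: bits[6:17] width=11 -> value=1689 (bin 11010011001); offset now 17 = byte 2 bit 1; 7 bits remain
Read 3: bits[17:19] width=2 -> value=0 (bin 00); offset now 19 = byte 2 bit 3; 5 bits remain
Read 4: bits[19:23] width=4 -> value=1 (bin 0001); offset now 23 = byte 2 bit 7; 1 bits remain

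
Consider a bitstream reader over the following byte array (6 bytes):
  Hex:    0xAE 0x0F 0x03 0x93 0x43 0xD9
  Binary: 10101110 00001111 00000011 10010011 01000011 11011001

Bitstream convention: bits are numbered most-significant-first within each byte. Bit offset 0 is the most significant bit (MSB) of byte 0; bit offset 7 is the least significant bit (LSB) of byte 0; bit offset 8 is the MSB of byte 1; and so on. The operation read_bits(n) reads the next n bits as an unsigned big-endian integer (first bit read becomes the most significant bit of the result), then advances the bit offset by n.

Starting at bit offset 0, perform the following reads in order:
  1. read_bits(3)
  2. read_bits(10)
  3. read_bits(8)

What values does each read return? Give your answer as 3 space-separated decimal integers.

Read 1: bits[0:3] width=3 -> value=5 (bin 101); offset now 3 = byte 0 bit 3; 45 bits remain
Read 2: bits[3:13] width=10 -> value=449 (bin 0111000001); offset now 13 = byte 1 bit 5; 35 bits remain
Read 3: bits[13:21] width=8 -> value=224 (bin 11100000); offset now 21 = byte 2 bit 5; 27 bits remain

Answer: 5 449 224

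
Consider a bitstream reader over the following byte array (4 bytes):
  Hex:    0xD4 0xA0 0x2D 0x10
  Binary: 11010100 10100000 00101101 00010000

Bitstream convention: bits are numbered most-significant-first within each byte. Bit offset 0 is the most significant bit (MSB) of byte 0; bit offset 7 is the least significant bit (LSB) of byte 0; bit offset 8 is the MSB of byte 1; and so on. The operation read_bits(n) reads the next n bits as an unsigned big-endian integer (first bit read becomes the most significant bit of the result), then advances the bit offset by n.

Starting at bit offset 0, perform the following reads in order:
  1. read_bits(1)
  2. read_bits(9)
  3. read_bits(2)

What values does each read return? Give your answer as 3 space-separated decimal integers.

Read 1: bits[0:1] width=1 -> value=1 (bin 1); offset now 1 = byte 0 bit 1; 31 bits remain
Read 2: bits[1:10] width=9 -> value=338 (bin 101010010); offset now 10 = byte 1 bit 2; 22 bits remain
Read 3: bits[10:12] width=2 -> value=2 (bin 10); offset now 12 = byte 1 bit 4; 20 bits remain

Answer: 1 338 2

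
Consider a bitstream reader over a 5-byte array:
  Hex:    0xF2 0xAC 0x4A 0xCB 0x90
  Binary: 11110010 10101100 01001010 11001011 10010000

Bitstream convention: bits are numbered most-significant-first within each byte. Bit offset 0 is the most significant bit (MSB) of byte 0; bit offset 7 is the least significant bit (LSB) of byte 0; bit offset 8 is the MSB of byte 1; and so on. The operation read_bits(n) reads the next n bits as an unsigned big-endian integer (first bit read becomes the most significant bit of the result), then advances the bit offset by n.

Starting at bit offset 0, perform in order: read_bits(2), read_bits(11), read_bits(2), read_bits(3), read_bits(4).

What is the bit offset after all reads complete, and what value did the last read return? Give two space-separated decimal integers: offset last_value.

Answer: 22 2

Derivation:
Read 1: bits[0:2] width=2 -> value=3 (bin 11); offset now 2 = byte 0 bit 2; 38 bits remain
Read 2: bits[2:13] width=11 -> value=1621 (bin 11001010101); offset now 13 = byte 1 bit 5; 27 bits remain
Read 3: bits[13:15] width=2 -> value=2 (bin 10); offset now 15 = byte 1 bit 7; 25 bits remain
Read 4: bits[15:18] width=3 -> value=1 (bin 001); offset now 18 = byte 2 bit 2; 22 bits remain
Read 5: bits[18:22] width=4 -> value=2 (bin 0010); offset now 22 = byte 2 bit 6; 18 bits remain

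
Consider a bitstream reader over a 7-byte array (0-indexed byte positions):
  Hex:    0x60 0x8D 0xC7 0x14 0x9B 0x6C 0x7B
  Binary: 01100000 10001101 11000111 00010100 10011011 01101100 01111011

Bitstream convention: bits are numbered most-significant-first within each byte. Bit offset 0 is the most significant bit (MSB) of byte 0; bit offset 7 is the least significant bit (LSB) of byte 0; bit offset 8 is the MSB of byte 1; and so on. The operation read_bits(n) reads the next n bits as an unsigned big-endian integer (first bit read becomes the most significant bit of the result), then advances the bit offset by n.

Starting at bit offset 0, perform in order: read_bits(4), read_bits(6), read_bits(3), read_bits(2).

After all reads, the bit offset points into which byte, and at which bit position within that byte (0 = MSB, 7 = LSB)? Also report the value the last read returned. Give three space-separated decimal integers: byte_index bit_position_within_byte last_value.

Answer: 1 7 2

Derivation:
Read 1: bits[0:4] width=4 -> value=6 (bin 0110); offset now 4 = byte 0 bit 4; 52 bits remain
Read 2: bits[4:10] width=6 -> value=2 (bin 000010); offset now 10 = byte 1 bit 2; 46 bits remain
Read 3: bits[10:13] width=3 -> value=1 (bin 001); offset now 13 = byte 1 bit 5; 43 bits remain
Read 4: bits[13:15] width=2 -> value=2 (bin 10); offset now 15 = byte 1 bit 7; 41 bits remain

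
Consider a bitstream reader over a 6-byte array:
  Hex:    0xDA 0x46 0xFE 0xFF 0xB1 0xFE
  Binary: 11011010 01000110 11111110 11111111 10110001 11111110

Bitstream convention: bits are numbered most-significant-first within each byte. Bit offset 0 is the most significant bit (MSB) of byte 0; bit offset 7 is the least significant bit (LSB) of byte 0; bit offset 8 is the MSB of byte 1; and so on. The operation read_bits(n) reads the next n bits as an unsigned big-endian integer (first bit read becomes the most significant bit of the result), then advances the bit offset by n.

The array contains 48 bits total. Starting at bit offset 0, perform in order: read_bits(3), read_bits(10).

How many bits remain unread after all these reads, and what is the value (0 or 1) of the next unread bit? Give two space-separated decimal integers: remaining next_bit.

Read 1: bits[0:3] width=3 -> value=6 (bin 110); offset now 3 = byte 0 bit 3; 45 bits remain
Read 2: bits[3:13] width=10 -> value=840 (bin 1101001000); offset now 13 = byte 1 bit 5; 35 bits remain

Answer: 35 1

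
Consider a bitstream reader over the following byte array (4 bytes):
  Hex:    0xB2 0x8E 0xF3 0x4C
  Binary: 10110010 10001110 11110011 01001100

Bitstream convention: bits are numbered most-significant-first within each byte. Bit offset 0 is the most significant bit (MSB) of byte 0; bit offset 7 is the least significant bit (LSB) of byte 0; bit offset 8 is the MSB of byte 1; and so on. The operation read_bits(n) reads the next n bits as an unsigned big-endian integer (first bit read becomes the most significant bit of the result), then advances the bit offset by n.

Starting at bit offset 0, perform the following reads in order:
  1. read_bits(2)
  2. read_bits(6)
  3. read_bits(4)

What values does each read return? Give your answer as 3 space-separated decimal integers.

Answer: 2 50 8

Derivation:
Read 1: bits[0:2] width=2 -> value=2 (bin 10); offset now 2 = byte 0 bit 2; 30 bits remain
Read 2: bits[2:8] width=6 -> value=50 (bin 110010); offset now 8 = byte 1 bit 0; 24 bits remain
Read 3: bits[8:12] width=4 -> value=8 (bin 1000); offset now 12 = byte 1 bit 4; 20 bits remain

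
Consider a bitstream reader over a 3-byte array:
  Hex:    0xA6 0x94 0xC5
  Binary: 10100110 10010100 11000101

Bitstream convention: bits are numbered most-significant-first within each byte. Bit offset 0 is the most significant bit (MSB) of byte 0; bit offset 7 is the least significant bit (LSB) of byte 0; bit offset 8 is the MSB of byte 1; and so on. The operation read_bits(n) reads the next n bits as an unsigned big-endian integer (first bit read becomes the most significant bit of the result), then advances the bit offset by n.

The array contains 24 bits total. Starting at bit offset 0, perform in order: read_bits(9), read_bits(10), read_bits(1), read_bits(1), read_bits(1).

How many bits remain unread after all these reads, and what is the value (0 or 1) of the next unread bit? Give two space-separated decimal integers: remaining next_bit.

Read 1: bits[0:9] width=9 -> value=333 (bin 101001101); offset now 9 = byte 1 bit 1; 15 bits remain
Read 2: bits[9:19] width=10 -> value=166 (bin 0010100110); offset now 19 = byte 2 bit 3; 5 bits remain
Read 3: bits[19:20] width=1 -> value=0 (bin 0); offset now 20 = byte 2 bit 4; 4 bits remain
Read 4: bits[20:21] width=1 -> value=0 (bin 0); offset now 21 = byte 2 bit 5; 3 bits remain
Read 5: bits[21:22] width=1 -> value=1 (bin 1); offset now 22 = byte 2 bit 6; 2 bits remain

Answer: 2 0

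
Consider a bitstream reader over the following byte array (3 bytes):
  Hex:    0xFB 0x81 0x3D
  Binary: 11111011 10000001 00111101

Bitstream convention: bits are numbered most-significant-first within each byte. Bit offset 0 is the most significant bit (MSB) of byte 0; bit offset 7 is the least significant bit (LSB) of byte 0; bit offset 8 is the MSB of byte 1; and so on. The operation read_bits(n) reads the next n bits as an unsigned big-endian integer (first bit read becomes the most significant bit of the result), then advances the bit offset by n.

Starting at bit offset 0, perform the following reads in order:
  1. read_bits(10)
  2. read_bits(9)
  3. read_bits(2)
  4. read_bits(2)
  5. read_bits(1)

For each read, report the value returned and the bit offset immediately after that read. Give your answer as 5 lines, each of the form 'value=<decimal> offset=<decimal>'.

Answer: value=1006 offset=10
value=9 offset=19
value=3 offset=21
value=2 offset=23
value=1 offset=24

Derivation:
Read 1: bits[0:10] width=10 -> value=1006 (bin 1111101110); offset now 10 = byte 1 bit 2; 14 bits remain
Read 2: bits[10:19] width=9 -> value=9 (bin 000001001); offset now 19 = byte 2 bit 3; 5 bits remain
Read 3: bits[19:21] width=2 -> value=3 (bin 11); offset now 21 = byte 2 bit 5; 3 bits remain
Read 4: bits[21:23] width=2 -> value=2 (bin 10); offset now 23 = byte 2 bit 7; 1 bits remain
Read 5: bits[23:24] width=1 -> value=1 (bin 1); offset now 24 = byte 3 bit 0; 0 bits remain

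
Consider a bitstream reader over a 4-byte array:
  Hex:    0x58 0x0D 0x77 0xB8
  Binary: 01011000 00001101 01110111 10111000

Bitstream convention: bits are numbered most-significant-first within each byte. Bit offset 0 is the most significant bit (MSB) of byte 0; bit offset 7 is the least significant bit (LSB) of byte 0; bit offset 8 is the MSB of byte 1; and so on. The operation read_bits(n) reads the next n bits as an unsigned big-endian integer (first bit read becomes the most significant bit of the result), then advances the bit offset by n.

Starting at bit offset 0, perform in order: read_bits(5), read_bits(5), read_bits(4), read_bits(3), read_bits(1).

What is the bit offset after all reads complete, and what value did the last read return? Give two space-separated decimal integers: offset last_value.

Read 1: bits[0:5] width=5 -> value=11 (bin 01011); offset now 5 = byte 0 bit 5; 27 bits remain
Read 2: bits[5:10] width=5 -> value=0 (bin 00000); offset now 10 = byte 1 bit 2; 22 bits remain
Read 3: bits[10:14] width=4 -> value=3 (bin 0011); offset now 14 = byte 1 bit 6; 18 bits remain
Read 4: bits[14:17] width=3 -> value=2 (bin 010); offset now 17 = byte 2 bit 1; 15 bits remain
Read 5: bits[17:18] width=1 -> value=1 (bin 1); offset now 18 = byte 2 bit 2; 14 bits remain

Answer: 18 1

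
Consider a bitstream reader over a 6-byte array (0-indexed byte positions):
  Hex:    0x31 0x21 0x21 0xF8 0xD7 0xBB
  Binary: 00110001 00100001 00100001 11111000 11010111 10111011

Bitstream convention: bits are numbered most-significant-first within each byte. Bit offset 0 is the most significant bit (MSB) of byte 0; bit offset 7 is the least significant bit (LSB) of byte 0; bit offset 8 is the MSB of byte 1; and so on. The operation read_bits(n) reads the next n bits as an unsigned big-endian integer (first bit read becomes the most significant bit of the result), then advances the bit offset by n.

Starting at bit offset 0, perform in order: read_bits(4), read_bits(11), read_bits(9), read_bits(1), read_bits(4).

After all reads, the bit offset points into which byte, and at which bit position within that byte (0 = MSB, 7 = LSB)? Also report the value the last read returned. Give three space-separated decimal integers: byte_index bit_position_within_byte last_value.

Answer: 3 5 15

Derivation:
Read 1: bits[0:4] width=4 -> value=3 (bin 0011); offset now 4 = byte 0 bit 4; 44 bits remain
Read 2: bits[4:15] width=11 -> value=144 (bin 00010010000); offset now 15 = byte 1 bit 7; 33 bits remain
Read 3: bits[15:24] width=9 -> value=289 (bin 100100001); offset now 24 = byte 3 bit 0; 24 bits remain
Read 4: bits[24:25] width=1 -> value=1 (bin 1); offset now 25 = byte 3 bit 1; 23 bits remain
Read 5: bits[25:29] width=4 -> value=15 (bin 1111); offset now 29 = byte 3 bit 5; 19 bits remain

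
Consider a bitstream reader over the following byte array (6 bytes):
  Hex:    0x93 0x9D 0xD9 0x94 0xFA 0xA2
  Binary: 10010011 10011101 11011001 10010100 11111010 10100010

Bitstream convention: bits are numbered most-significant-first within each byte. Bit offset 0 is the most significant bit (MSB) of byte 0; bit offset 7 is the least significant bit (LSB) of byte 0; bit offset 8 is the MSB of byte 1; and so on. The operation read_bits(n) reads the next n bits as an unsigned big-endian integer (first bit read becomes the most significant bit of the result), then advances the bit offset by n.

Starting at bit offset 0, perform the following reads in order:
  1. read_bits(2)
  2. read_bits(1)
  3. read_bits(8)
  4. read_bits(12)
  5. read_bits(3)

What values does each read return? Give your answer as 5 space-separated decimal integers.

Answer: 2 0 156 3820 6

Derivation:
Read 1: bits[0:2] width=2 -> value=2 (bin 10); offset now 2 = byte 0 bit 2; 46 bits remain
Read 2: bits[2:3] width=1 -> value=0 (bin 0); offset now 3 = byte 0 bit 3; 45 bits remain
Read 3: bits[3:11] width=8 -> value=156 (bin 10011100); offset now 11 = byte 1 bit 3; 37 bits remain
Read 4: bits[11:23] width=12 -> value=3820 (bin 111011101100); offset now 23 = byte 2 bit 7; 25 bits remain
Read 5: bits[23:26] width=3 -> value=6 (bin 110); offset now 26 = byte 3 bit 2; 22 bits remain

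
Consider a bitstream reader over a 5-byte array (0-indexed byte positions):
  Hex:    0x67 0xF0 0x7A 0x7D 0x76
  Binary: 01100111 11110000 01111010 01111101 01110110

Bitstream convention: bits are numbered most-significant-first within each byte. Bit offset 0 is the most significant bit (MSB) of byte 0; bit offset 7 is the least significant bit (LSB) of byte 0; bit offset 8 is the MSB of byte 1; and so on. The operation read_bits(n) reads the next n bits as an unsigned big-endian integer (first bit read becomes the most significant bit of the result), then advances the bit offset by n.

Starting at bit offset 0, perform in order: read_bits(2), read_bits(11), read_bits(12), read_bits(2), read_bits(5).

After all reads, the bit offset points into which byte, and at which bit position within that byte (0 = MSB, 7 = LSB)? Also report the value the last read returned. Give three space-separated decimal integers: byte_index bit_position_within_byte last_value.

Read 1: bits[0:2] width=2 -> value=1 (bin 01); offset now 2 = byte 0 bit 2; 38 bits remain
Read 2: bits[2:13] width=11 -> value=1278 (bin 10011111110); offset now 13 = byte 1 bit 5; 27 bits remain
Read 3: bits[13:25] width=12 -> value=244 (bin 000011110100); offset now 25 = byte 3 bit 1; 15 bits remain
Read 4: bits[25:27] width=2 -> value=3 (bin 11); offset now 27 = byte 3 bit 3; 13 bits remain
Read 5: bits[27:32] width=5 -> value=29 (bin 11101); offset now 32 = byte 4 bit 0; 8 bits remain

Answer: 4 0 29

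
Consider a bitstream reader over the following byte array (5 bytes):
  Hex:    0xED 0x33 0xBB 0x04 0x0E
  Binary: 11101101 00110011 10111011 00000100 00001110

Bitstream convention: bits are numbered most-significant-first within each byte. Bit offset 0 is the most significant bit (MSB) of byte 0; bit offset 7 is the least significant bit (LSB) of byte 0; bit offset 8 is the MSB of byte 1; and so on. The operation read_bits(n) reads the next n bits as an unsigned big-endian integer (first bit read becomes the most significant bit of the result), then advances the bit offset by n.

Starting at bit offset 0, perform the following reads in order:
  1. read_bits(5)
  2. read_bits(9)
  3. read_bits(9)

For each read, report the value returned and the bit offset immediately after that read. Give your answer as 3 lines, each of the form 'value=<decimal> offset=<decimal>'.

Answer: value=29 offset=5
value=332 offset=14
value=477 offset=23

Derivation:
Read 1: bits[0:5] width=5 -> value=29 (bin 11101); offset now 5 = byte 0 bit 5; 35 bits remain
Read 2: bits[5:14] width=9 -> value=332 (bin 101001100); offset now 14 = byte 1 bit 6; 26 bits remain
Read 3: bits[14:23] width=9 -> value=477 (bin 111011101); offset now 23 = byte 2 bit 7; 17 bits remain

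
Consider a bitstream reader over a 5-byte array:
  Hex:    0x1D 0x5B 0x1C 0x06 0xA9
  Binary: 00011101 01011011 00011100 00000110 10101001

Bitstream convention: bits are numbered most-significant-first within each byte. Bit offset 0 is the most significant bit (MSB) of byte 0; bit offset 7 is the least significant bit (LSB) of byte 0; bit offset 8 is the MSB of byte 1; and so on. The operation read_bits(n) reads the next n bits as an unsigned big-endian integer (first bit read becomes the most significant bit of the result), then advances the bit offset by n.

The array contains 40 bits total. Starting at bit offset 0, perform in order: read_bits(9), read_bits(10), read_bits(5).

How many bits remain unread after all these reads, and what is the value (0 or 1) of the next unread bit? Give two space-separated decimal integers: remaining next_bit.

Answer: 16 0

Derivation:
Read 1: bits[0:9] width=9 -> value=58 (bin 000111010); offset now 9 = byte 1 bit 1; 31 bits remain
Read 2: bits[9:19] width=10 -> value=728 (bin 1011011000); offset now 19 = byte 2 bit 3; 21 bits remain
Read 3: bits[19:24] width=5 -> value=28 (bin 11100); offset now 24 = byte 3 bit 0; 16 bits remain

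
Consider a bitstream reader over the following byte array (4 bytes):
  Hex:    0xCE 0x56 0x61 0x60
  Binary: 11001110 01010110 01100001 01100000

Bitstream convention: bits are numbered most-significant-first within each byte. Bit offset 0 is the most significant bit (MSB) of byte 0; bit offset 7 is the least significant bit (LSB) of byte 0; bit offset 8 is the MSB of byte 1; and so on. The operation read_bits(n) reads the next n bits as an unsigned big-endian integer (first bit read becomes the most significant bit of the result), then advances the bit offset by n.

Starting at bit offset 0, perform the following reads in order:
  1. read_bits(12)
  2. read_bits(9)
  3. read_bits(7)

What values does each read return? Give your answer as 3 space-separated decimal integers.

Read 1: bits[0:12] width=12 -> value=3301 (bin 110011100101); offset now 12 = byte 1 bit 4; 20 bits remain
Read 2: bits[12:21] width=9 -> value=204 (bin 011001100); offset now 21 = byte 2 bit 5; 11 bits remain
Read 3: bits[21:28] width=7 -> value=22 (bin 0010110); offset now 28 = byte 3 bit 4; 4 bits remain

Answer: 3301 204 22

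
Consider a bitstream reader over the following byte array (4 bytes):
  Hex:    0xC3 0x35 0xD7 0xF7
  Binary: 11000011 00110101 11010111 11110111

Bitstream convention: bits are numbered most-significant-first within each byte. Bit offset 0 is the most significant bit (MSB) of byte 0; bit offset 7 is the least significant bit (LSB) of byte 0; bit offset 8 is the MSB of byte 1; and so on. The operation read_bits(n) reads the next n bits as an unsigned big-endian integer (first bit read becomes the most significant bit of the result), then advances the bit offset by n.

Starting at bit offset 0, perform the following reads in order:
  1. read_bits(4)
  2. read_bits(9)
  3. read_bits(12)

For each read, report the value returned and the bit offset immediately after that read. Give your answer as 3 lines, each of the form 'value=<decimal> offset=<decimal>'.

Answer: value=12 offset=4
value=102 offset=13
value=2991 offset=25

Derivation:
Read 1: bits[0:4] width=4 -> value=12 (bin 1100); offset now 4 = byte 0 bit 4; 28 bits remain
Read 2: bits[4:13] width=9 -> value=102 (bin 001100110); offset now 13 = byte 1 bit 5; 19 bits remain
Read 3: bits[13:25] width=12 -> value=2991 (bin 101110101111); offset now 25 = byte 3 bit 1; 7 bits remain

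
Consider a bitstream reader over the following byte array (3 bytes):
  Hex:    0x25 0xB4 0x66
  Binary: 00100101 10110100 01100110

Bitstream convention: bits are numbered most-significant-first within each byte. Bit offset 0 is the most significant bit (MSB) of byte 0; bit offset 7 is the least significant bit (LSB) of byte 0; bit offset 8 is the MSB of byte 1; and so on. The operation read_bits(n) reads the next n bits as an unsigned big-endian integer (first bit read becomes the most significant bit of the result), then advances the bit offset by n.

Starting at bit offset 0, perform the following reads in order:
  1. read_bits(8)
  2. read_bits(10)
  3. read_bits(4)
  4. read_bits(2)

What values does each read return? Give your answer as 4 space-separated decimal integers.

Read 1: bits[0:8] width=8 -> value=37 (bin 00100101); offset now 8 = byte 1 bit 0; 16 bits remain
Read 2: bits[8:18] width=10 -> value=721 (bin 1011010001); offset now 18 = byte 2 bit 2; 6 bits remain
Read 3: bits[18:22] width=4 -> value=9 (bin 1001); offset now 22 = byte 2 bit 6; 2 bits remain
Read 4: bits[22:24] width=2 -> value=2 (bin 10); offset now 24 = byte 3 bit 0; 0 bits remain

Answer: 37 721 9 2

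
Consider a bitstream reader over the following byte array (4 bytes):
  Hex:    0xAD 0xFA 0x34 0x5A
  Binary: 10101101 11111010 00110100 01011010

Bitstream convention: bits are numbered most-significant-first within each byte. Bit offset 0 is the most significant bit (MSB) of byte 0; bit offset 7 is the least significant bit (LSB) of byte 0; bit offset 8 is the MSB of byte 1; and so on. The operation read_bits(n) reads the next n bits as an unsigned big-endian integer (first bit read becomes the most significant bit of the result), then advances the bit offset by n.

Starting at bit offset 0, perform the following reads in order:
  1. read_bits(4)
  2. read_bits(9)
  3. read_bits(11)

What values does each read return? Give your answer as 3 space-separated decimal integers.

Answer: 10 447 564

Derivation:
Read 1: bits[0:4] width=4 -> value=10 (bin 1010); offset now 4 = byte 0 bit 4; 28 bits remain
Read 2: bits[4:13] width=9 -> value=447 (bin 110111111); offset now 13 = byte 1 bit 5; 19 bits remain
Read 3: bits[13:24] width=11 -> value=564 (bin 01000110100); offset now 24 = byte 3 bit 0; 8 bits remain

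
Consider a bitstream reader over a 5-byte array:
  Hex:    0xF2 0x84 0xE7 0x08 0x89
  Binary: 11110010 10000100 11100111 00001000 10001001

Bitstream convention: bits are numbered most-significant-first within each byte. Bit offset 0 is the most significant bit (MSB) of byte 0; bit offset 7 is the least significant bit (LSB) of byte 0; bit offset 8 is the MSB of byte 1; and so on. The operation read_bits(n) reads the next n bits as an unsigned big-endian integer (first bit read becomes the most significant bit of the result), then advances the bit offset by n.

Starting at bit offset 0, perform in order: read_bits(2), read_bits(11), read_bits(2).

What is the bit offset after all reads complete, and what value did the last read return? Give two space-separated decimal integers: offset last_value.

Read 1: bits[0:2] width=2 -> value=3 (bin 11); offset now 2 = byte 0 bit 2; 38 bits remain
Read 2: bits[2:13] width=11 -> value=1616 (bin 11001010000); offset now 13 = byte 1 bit 5; 27 bits remain
Read 3: bits[13:15] width=2 -> value=2 (bin 10); offset now 15 = byte 1 bit 7; 25 bits remain

Answer: 15 2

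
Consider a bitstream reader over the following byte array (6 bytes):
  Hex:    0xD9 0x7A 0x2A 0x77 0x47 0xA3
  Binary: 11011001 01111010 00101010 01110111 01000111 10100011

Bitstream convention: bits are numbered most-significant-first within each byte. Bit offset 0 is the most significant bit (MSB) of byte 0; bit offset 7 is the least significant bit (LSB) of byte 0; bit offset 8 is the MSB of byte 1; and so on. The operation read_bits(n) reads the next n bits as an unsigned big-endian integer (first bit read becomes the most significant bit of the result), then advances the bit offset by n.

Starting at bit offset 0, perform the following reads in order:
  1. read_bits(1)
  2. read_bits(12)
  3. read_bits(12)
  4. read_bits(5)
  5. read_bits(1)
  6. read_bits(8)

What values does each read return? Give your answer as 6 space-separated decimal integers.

Answer: 1 2863 1108 29 1 163

Derivation:
Read 1: bits[0:1] width=1 -> value=1 (bin 1); offset now 1 = byte 0 bit 1; 47 bits remain
Read 2: bits[1:13] width=12 -> value=2863 (bin 101100101111); offset now 13 = byte 1 bit 5; 35 bits remain
Read 3: bits[13:25] width=12 -> value=1108 (bin 010001010100); offset now 25 = byte 3 bit 1; 23 bits remain
Read 4: bits[25:30] width=5 -> value=29 (bin 11101); offset now 30 = byte 3 bit 6; 18 bits remain
Read 5: bits[30:31] width=1 -> value=1 (bin 1); offset now 31 = byte 3 bit 7; 17 bits remain
Read 6: bits[31:39] width=8 -> value=163 (bin 10100011); offset now 39 = byte 4 bit 7; 9 bits remain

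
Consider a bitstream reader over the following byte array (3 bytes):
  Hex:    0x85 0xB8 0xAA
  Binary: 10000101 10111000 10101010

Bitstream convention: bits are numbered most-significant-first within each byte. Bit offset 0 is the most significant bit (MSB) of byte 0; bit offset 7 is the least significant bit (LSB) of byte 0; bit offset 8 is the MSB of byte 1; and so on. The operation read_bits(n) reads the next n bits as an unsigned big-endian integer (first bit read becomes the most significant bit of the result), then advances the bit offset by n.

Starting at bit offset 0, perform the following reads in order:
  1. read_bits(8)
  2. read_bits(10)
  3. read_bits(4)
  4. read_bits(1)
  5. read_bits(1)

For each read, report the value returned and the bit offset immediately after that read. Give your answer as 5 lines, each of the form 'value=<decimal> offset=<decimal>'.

Answer: value=133 offset=8
value=738 offset=18
value=10 offset=22
value=1 offset=23
value=0 offset=24

Derivation:
Read 1: bits[0:8] width=8 -> value=133 (bin 10000101); offset now 8 = byte 1 bit 0; 16 bits remain
Read 2: bits[8:18] width=10 -> value=738 (bin 1011100010); offset now 18 = byte 2 bit 2; 6 bits remain
Read 3: bits[18:22] width=4 -> value=10 (bin 1010); offset now 22 = byte 2 bit 6; 2 bits remain
Read 4: bits[22:23] width=1 -> value=1 (bin 1); offset now 23 = byte 2 bit 7; 1 bits remain
Read 5: bits[23:24] width=1 -> value=0 (bin 0); offset now 24 = byte 3 bit 0; 0 bits remain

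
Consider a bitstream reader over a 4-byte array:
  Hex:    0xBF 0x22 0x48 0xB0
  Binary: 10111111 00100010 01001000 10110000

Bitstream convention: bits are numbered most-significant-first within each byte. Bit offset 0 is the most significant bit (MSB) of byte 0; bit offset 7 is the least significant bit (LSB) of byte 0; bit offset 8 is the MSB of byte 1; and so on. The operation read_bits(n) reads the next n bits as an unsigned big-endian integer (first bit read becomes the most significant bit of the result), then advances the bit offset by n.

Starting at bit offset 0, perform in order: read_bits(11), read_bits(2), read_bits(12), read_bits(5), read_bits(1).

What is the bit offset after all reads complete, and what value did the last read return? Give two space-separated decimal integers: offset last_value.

Read 1: bits[0:11] width=11 -> value=1529 (bin 10111111001); offset now 11 = byte 1 bit 3; 21 bits remain
Read 2: bits[11:13] width=2 -> value=0 (bin 00); offset now 13 = byte 1 bit 5; 19 bits remain
Read 3: bits[13:25] width=12 -> value=1169 (bin 010010010001); offset now 25 = byte 3 bit 1; 7 bits remain
Read 4: bits[25:30] width=5 -> value=12 (bin 01100); offset now 30 = byte 3 bit 6; 2 bits remain
Read 5: bits[30:31] width=1 -> value=0 (bin 0); offset now 31 = byte 3 bit 7; 1 bits remain

Answer: 31 0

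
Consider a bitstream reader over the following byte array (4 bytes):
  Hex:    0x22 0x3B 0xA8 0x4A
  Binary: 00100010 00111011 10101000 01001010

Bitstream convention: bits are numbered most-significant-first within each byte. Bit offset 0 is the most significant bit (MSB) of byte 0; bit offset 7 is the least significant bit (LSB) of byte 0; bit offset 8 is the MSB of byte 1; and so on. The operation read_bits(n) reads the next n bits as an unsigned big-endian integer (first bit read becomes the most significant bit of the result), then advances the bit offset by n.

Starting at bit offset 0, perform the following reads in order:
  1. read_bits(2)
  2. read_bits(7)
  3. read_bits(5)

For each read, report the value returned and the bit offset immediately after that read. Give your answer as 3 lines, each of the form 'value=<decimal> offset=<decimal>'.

Read 1: bits[0:2] width=2 -> value=0 (bin 00); offset now 2 = byte 0 bit 2; 30 bits remain
Read 2: bits[2:9] width=7 -> value=68 (bin 1000100); offset now 9 = byte 1 bit 1; 23 bits remain
Read 3: bits[9:14] width=5 -> value=14 (bin 01110); offset now 14 = byte 1 bit 6; 18 bits remain

Answer: value=0 offset=2
value=68 offset=9
value=14 offset=14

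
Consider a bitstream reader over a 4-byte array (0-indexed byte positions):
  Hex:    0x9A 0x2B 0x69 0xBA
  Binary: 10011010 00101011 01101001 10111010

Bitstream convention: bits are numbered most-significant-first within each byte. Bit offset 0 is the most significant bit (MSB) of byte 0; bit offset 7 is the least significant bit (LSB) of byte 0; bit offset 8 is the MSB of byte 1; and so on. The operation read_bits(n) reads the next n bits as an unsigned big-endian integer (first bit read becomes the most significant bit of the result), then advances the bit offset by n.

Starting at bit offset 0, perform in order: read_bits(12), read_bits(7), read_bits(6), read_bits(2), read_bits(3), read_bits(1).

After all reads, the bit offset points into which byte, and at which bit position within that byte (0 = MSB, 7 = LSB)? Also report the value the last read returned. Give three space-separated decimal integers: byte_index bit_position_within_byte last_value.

Answer: 3 7 1

Derivation:
Read 1: bits[0:12] width=12 -> value=2466 (bin 100110100010); offset now 12 = byte 1 bit 4; 20 bits remain
Read 2: bits[12:19] width=7 -> value=91 (bin 1011011); offset now 19 = byte 2 bit 3; 13 bits remain
Read 3: bits[19:25] width=6 -> value=19 (bin 010011); offset now 25 = byte 3 bit 1; 7 bits remain
Read 4: bits[25:27] width=2 -> value=1 (bin 01); offset now 27 = byte 3 bit 3; 5 bits remain
Read 5: bits[27:30] width=3 -> value=6 (bin 110); offset now 30 = byte 3 bit 6; 2 bits remain
Read 6: bits[30:31] width=1 -> value=1 (bin 1); offset now 31 = byte 3 bit 7; 1 bits remain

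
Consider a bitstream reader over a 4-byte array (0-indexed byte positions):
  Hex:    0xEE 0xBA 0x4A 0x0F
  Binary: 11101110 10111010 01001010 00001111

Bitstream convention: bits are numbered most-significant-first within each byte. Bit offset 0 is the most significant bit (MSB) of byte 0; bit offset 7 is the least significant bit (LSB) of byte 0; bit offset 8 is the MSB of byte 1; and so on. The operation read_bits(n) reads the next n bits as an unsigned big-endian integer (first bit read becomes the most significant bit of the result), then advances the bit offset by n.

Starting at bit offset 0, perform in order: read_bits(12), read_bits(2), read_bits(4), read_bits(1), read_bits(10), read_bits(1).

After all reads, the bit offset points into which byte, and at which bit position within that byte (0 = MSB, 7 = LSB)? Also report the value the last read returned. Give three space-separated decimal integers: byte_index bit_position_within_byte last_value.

Answer: 3 6 1

Derivation:
Read 1: bits[0:12] width=12 -> value=3819 (bin 111011101011); offset now 12 = byte 1 bit 4; 20 bits remain
Read 2: bits[12:14] width=2 -> value=2 (bin 10); offset now 14 = byte 1 bit 6; 18 bits remain
Read 3: bits[14:18] width=4 -> value=9 (bin 1001); offset now 18 = byte 2 bit 2; 14 bits remain
Read 4: bits[18:19] width=1 -> value=0 (bin 0); offset now 19 = byte 2 bit 3; 13 bits remain
Read 5: bits[19:29] width=10 -> value=321 (bin 0101000001); offset now 29 = byte 3 bit 5; 3 bits remain
Read 6: bits[29:30] width=1 -> value=1 (bin 1); offset now 30 = byte 3 bit 6; 2 bits remain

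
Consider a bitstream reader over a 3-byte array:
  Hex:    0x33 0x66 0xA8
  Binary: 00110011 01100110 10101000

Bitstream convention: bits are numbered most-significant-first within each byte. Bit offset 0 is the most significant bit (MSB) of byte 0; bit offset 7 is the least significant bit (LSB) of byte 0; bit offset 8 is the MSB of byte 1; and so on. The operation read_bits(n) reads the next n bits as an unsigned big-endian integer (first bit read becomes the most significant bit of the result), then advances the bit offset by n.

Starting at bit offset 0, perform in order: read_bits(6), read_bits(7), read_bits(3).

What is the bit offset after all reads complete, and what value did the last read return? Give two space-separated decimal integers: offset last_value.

Read 1: bits[0:6] width=6 -> value=12 (bin 001100); offset now 6 = byte 0 bit 6; 18 bits remain
Read 2: bits[6:13] width=7 -> value=108 (bin 1101100); offset now 13 = byte 1 bit 5; 11 bits remain
Read 3: bits[13:16] width=3 -> value=6 (bin 110); offset now 16 = byte 2 bit 0; 8 bits remain

Answer: 16 6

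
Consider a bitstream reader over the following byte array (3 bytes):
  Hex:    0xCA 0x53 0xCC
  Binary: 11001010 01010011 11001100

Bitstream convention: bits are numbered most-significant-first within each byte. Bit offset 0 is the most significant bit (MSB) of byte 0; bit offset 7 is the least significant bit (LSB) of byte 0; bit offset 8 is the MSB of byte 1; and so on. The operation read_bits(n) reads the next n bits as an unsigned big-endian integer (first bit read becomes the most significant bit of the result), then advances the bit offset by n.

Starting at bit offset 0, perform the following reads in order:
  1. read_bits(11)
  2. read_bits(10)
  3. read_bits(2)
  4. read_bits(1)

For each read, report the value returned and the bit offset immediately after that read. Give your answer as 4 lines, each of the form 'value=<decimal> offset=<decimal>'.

Read 1: bits[0:11] width=11 -> value=1618 (bin 11001010010); offset now 11 = byte 1 bit 3; 13 bits remain
Read 2: bits[11:21] width=10 -> value=633 (bin 1001111001); offset now 21 = byte 2 bit 5; 3 bits remain
Read 3: bits[21:23] width=2 -> value=2 (bin 10); offset now 23 = byte 2 bit 7; 1 bits remain
Read 4: bits[23:24] width=1 -> value=0 (bin 0); offset now 24 = byte 3 bit 0; 0 bits remain

Answer: value=1618 offset=11
value=633 offset=21
value=2 offset=23
value=0 offset=24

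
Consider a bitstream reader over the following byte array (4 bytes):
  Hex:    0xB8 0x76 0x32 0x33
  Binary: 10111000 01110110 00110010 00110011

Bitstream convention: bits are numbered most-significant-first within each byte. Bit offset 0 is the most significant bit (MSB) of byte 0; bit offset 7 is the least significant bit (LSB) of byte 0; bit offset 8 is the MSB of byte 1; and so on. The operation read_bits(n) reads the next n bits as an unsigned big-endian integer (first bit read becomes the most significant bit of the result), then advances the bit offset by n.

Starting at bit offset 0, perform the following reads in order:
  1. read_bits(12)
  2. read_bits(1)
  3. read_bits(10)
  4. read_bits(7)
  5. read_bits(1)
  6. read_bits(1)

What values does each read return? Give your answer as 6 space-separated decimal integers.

Answer: 2951 0 793 12 1 1

Derivation:
Read 1: bits[0:12] width=12 -> value=2951 (bin 101110000111); offset now 12 = byte 1 bit 4; 20 bits remain
Read 2: bits[12:13] width=1 -> value=0 (bin 0); offset now 13 = byte 1 bit 5; 19 bits remain
Read 3: bits[13:23] width=10 -> value=793 (bin 1100011001); offset now 23 = byte 2 bit 7; 9 bits remain
Read 4: bits[23:30] width=7 -> value=12 (bin 0001100); offset now 30 = byte 3 bit 6; 2 bits remain
Read 5: bits[30:31] width=1 -> value=1 (bin 1); offset now 31 = byte 3 bit 7; 1 bits remain
Read 6: bits[31:32] width=1 -> value=1 (bin 1); offset now 32 = byte 4 bit 0; 0 bits remain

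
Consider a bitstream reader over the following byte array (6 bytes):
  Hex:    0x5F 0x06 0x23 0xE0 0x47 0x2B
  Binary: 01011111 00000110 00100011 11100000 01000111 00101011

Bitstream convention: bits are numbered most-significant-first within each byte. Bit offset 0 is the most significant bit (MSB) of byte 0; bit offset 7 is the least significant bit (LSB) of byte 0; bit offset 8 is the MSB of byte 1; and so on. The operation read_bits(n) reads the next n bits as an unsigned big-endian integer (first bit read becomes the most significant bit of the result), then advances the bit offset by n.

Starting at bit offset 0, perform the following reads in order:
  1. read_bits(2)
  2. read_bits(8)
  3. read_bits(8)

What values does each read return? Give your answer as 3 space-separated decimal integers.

Answer: 1 124 24

Derivation:
Read 1: bits[0:2] width=2 -> value=1 (bin 01); offset now 2 = byte 0 bit 2; 46 bits remain
Read 2: bits[2:10] width=8 -> value=124 (bin 01111100); offset now 10 = byte 1 bit 2; 38 bits remain
Read 3: bits[10:18] width=8 -> value=24 (bin 00011000); offset now 18 = byte 2 bit 2; 30 bits remain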